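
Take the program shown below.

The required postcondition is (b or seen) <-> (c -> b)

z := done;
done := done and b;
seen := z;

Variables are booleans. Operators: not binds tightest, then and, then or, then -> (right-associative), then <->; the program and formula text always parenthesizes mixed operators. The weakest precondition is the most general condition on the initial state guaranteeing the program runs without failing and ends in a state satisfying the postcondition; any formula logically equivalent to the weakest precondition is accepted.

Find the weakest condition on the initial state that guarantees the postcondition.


Working backward. After the program, (b or seen) <-> (c -> b) must hold.
Before seen := z: (b or z) <-> (c -> b)
Before done := done and b: (b or z) <-> (c -> b)
Before z := done: (b or done) <-> (c -> b)
Answer: WP = (b or done) <-> (c -> b)


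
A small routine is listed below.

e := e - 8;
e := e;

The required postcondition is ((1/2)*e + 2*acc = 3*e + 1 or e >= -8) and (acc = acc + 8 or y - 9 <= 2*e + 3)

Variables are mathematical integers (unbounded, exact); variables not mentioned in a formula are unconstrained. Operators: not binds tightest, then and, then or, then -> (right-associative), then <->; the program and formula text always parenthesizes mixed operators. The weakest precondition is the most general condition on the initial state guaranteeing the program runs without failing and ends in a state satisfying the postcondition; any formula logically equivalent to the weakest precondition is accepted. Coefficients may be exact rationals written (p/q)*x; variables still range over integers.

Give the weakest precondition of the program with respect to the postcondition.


Working backward. After the program, the postcondition ((1/2)*e + 2*acc = 3*e + 1 or e >= -8) and (acc = acc + 8 or y - 9 <= 2*e + 3) must hold; in canonical form it is (2*acc = (5/2)*e + 1 or e >= -8) and y <= 2*e + 12.
Before e := e: (2*acc = (5/2)*e + 1 or e >= -8) and y <= 2*e + 12
Before e := e - 8: (2*acc = (5/2)*e - 19 or e >= 0) and y <= 2*e - 4
Answer: WP = (2*acc = (5/2)*e - 19 or e >= 0) and y <= 2*e - 4


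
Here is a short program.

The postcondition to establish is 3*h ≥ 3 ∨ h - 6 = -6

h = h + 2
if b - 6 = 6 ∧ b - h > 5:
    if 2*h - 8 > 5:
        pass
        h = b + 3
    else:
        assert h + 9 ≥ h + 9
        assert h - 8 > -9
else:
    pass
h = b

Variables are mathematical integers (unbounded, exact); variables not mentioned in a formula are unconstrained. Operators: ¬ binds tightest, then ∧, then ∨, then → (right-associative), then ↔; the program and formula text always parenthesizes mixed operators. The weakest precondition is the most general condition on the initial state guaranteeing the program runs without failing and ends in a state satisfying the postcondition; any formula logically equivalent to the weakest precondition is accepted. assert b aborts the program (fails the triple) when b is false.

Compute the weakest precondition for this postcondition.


Working backward. After the program, the postcondition 3*h ≥ 3 ∨ h - 6 = -6 must hold; in canonical form it is 3*h ≥ 3 ∨ h = 0.
Before h := b: 3*b ≥ 3 ∨ b = 0
Then branch requires (2*h > 13 → (3*b ≥ 3 ∨ b = 0)) ∧ ((¬(2*h > 13)) → (h > -1 ∧ (3*b ≥ 3 ∨ b = 0))); else branch requires 3*b ≥ 3 ∨ b = 0.
Before the if: ((b = 12 ∧ b > h + 5) → ((2*h > 13 → (3*b ≥ 3 ∨ b = 0)) ∧ ((¬(2*h > 13)) → (h > -1 ∧ (3*b ≥ 3 ∨ b = 0))))) ∧ ((¬(b = 12 ∧ b > h + 5)) → (3*b ≥ 3 ∨ b = 0))
Before h := h + 2: ((b = 12 ∧ b > h + 7) → ((2*h > 9 → (3*b ≥ 3 ∨ b = 0)) ∧ ((¬(2*h > 9)) → (h > -3 ∧ (3*b ≥ 3 ∨ b = 0))))) ∧ ((¬(b = 12 ∧ b > h + 7)) → (3*b ≥ 3 ∨ b = 0))
Answer: WP = ((b = 12 ∧ b > h + 7) → ((2*h > 9 → (3*b ≥ 3 ∨ b = 0)) ∧ ((¬(2*h > 9)) → (h > -3 ∧ (3*b ≥ 3 ∨ b = 0))))) ∧ ((¬(b = 12 ∧ b > h + 7)) → (3*b ≥ 3 ∨ b = 0))


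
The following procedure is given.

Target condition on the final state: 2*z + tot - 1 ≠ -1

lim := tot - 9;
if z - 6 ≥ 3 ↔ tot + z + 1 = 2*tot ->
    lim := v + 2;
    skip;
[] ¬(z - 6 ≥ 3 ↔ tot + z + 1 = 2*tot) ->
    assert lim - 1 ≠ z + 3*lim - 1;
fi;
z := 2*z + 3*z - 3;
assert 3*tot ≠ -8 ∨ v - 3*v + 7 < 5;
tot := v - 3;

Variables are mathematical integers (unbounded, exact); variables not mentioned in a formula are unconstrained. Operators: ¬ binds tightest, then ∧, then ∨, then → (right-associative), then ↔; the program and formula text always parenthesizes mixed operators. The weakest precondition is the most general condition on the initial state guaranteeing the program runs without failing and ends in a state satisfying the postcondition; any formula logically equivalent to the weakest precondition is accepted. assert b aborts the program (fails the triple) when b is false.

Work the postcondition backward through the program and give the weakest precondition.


Working backward. After the program, the postcondition 2*z + tot - 1 ≠ -1 must hold; in canonical form it is tot + 2*z ≠ 0.
Before tot := v - 3: v + 2*z ≠ 3
Before assert 3*tot ≠ -8 ∨ v - 3*v + 7 < 5: (3*tot ≠ -8 ∨ 2*v > 2) ∧ v + 2*z ≠ 3
Before z := 2*z + 3*z - 3: (3*tot ≠ -8 ∨ 2*v > 2) ∧ v + 10*z ≠ 9
Then branch requires (3*tot ≠ -8 ∨ 2*v > 2) ∧ v + 10*z ≠ 9; else branch requires 2*lim + z ≠ 0 ∧ (3*tot ≠ -8 ∨ 2*v > 2) ∧ v + 10*z ≠ 9.
Before the if: ((z ≥ 9 ↔ z = tot - 1) → ((3*tot ≠ -8 ∨ 2*v > 2) ∧ v + 10*z ≠ 9)) ∧ ((¬(z ≥ 9 ↔ z = tot - 1)) → (2*lim + z ≠ 0 ∧ (3*tot ≠ -8 ∨ 2*v > 2) ∧ v + 10*z ≠ 9))
Before lim := tot - 9: ((z ≥ 9 ↔ z = tot - 1) → ((3*tot ≠ -8 ∨ 2*v > 2) ∧ v + 10*z ≠ 9)) ∧ ((¬(z ≥ 9 ↔ z = tot - 1)) → (2*tot + z ≠ 18 ∧ (3*tot ≠ -8 ∨ 2*v > 2) ∧ v + 10*z ≠ 9))
Answer: WP = ((z ≥ 9 ↔ z = tot - 1) → ((3*tot ≠ -8 ∨ 2*v > 2) ∧ v + 10*z ≠ 9)) ∧ ((¬(z ≥ 9 ↔ z = tot - 1)) → (2*tot + z ≠ 18 ∧ (3*tot ≠ -8 ∨ 2*v > 2) ∧ v + 10*z ≠ 9))


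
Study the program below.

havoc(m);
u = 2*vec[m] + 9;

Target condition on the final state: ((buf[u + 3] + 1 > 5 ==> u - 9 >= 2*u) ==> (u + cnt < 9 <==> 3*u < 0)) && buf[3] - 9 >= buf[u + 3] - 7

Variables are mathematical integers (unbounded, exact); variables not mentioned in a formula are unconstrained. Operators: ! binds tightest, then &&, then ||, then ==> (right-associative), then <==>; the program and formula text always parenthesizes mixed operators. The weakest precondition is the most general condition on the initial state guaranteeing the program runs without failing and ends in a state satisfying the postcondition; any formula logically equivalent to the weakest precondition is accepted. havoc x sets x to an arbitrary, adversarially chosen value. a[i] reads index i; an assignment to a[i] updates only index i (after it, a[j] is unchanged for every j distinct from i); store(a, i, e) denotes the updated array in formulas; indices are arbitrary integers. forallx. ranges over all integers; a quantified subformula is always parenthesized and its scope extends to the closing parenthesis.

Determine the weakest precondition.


Working backward. After the program, the postcondition ((buf[u + 3] + 1 > 5 ==> u - 9 >= 2*u) ==> (u + cnt < 9 <==> 3*u < 0)) && buf[3] - 9 >= buf[u + 3] - 7 must hold; in canonical form it is ((buf[u + 3] > 4 ==> u <= -9) ==> (cnt + u < 9 <==> 3*u < 0)) && buf[3] >= buf[u + 3] + 2.
Before u := 2*vec[m] + 9: ((buf[2*vec[m] + 12] > 4 ==> 2*vec[m] <= -18) ==> (2*vec[m] + cnt < 0 <==> 6*vec[m] < -27)) && buf[3] >= buf[2*vec[m] + 12] + 2
Before havoc m: forall m_1. (((buf[2*vec[m_1] + 12] > 4 ==> 2*vec[m_1] <= -18) ==> (2*vec[m_1] + cnt < 0 <==> 6*vec[m_1] < -27)) && buf[3] >= buf[2*vec[m_1] + 12] + 2)
Answer: WP = forall m_1. (((buf[2*vec[m_1] + 12] > 4 ==> 2*vec[m_1] <= -18) ==> (2*vec[m_1] + cnt < 0 <==> 6*vec[m_1] < -27)) && buf[3] >= buf[2*vec[m_1] + 12] + 2)


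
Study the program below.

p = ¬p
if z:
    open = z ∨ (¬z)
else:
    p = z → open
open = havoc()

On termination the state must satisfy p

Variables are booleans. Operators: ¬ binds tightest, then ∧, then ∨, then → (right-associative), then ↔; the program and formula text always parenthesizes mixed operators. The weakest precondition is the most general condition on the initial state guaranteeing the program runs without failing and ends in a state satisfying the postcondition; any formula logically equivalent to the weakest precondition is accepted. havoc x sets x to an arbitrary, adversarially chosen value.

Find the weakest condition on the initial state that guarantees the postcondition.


Working backward. After the program, p must hold.
Before havoc open: p
Then branch requires p; else branch requires z → open.
Before the if: (z → p) ∧ ((¬z) → (z → open))
Before p := ¬p: (z → (¬p)) ∧ ((¬z) → (z → open))
Answer: WP = (z → (¬p)) ∧ ((¬z) → (z → open))


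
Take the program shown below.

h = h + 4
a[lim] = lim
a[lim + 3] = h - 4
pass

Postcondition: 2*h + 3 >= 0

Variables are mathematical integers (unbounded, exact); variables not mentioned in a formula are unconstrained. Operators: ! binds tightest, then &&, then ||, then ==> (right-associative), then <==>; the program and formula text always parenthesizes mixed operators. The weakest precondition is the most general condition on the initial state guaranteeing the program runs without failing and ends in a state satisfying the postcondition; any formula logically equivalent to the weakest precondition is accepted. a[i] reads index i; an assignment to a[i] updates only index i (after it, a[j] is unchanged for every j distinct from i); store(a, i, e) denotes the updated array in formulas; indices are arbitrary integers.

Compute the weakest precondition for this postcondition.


Working backward. After the program, the postcondition 2*h + 3 >= 0 must hold; in canonical form it is 2*h >= -3.
Before skip: 2*h >= -3
Before a[lim + 3] := h - 4: 2*h >= -3
Before a[lim] := lim: 2*h >= -3
Before h := h + 4: 2*h >= -11
Answer: WP = 2*h >= -11


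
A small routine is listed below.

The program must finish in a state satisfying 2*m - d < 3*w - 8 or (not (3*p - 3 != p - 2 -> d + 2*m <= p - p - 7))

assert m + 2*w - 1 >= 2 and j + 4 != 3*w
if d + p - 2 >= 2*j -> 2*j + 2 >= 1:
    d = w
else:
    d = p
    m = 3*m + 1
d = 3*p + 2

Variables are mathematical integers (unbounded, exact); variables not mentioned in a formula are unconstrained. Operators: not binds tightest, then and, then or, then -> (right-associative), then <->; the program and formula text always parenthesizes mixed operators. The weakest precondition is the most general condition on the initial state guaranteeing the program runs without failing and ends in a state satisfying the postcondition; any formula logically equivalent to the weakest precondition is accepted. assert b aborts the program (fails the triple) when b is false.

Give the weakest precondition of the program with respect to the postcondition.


Working backward. After the program, the postcondition 2*m - d < 3*w - 8 or (not (3*p - 3 != p - 2 -> d + 2*m <= p - p - 7)) must hold; in canonical form it is 2*m < d + 3*w - 8 or (not (2*p != 1 -> d + 2*m <= -7)).
Before d := 3*p + 2: 2*m < 3*p + 3*w - 6 or (not (2*p != 1 -> 2*m + 3*p <= -9))
Then branch requires 2*m < 3*p + 3*w - 6 or (not (2*p != 1 -> 2*m + 3*p <= -9)); else branch requires 6*m < 3*p + 3*w - 8 or (not (2*p != 1 -> 6*m + 3*p <= -11)).
Before the if: ((d + p >= 2*j + 2 -> 2*j >= -1) -> (2*m < 3*p + 3*w - 6 or (not (2*p != 1 -> 2*m + 3*p <= -9)))) and ((not (d + p >= 2*j + 2 -> 2*j >= -1)) -> (6*m < 3*p + 3*w - 8 or (not (2*p != 1 -> 6*m + 3*p <= -11))))
Before assert m + 2*w - 1 >= 2 and j + 4 != 3*w: m + 2*w >= 3 and j != 3*w - 4 and ((d + p >= 2*j + 2 -> 2*j >= -1) -> (2*m < 3*p + 3*w - 6 or (not (2*p != 1 -> 2*m + 3*p <= -9)))) and ((not (d + p >= 2*j + 2 -> 2*j >= -1)) -> (6*m < 3*p + 3*w - 8 or (not (2*p != 1 -> 6*m + 3*p <= -11))))
Answer: WP = m + 2*w >= 3 and j != 3*w - 4 and ((d + p >= 2*j + 2 -> 2*j >= -1) -> (2*m < 3*p + 3*w - 6 or (not (2*p != 1 -> 2*m + 3*p <= -9)))) and ((not (d + p >= 2*j + 2 -> 2*j >= -1)) -> (6*m < 3*p + 3*w - 8 or (not (2*p != 1 -> 6*m + 3*p <= -11))))


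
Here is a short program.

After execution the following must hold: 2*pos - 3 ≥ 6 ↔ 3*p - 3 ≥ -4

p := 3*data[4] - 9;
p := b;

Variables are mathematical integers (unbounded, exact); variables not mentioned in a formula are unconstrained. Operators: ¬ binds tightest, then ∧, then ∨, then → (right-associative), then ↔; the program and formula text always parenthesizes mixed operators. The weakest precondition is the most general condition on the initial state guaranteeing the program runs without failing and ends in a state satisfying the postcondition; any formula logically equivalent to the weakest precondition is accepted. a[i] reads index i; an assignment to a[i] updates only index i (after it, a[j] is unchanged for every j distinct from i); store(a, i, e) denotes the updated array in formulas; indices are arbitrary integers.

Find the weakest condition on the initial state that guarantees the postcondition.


Working backward. After the program, the postcondition 2*pos - 3 ≥ 6 ↔ 3*p - 3 ≥ -4 must hold; in canonical form it is 2*pos ≥ 9 ↔ 3*p ≥ -1.
Before p := b: 2*pos ≥ 9 ↔ 3*b ≥ -1
Before p := 3*data[4] - 9: 2*pos ≥ 9 ↔ 3*b ≥ -1
Answer: WP = 2*pos ≥ 9 ↔ 3*b ≥ -1


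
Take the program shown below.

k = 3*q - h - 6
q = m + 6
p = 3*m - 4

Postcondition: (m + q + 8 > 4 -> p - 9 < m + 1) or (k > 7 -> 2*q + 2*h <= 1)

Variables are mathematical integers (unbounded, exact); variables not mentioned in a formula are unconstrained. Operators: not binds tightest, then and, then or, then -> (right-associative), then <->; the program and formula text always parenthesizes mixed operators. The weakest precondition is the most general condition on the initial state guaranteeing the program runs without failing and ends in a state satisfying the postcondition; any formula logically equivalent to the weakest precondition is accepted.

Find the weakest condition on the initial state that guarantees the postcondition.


Working backward. After the program, the postcondition (m + q + 8 > 4 -> p - 9 < m + 1) or (k > 7 -> 2*q + 2*h <= 1) must hold; in canonical form it is (m + q > -4 -> p < m + 10) or (k > 7 -> 2*h + 2*q <= 1).
Before p := 3*m - 4: (m + q > -4 -> 2*m < 14) or (k > 7 -> 2*h + 2*q <= 1)
Before q := m + 6: (2*m > -10 -> 2*m < 14) or (k > 7 -> 2*h + 2*m <= -11)
Before k := 3*q - h - 6: (2*m > -10 -> 2*m < 14) or (3*q > h + 13 -> 2*h + 2*m <= -11)
Answer: WP = (2*m > -10 -> 2*m < 14) or (3*q > h + 13 -> 2*h + 2*m <= -11)


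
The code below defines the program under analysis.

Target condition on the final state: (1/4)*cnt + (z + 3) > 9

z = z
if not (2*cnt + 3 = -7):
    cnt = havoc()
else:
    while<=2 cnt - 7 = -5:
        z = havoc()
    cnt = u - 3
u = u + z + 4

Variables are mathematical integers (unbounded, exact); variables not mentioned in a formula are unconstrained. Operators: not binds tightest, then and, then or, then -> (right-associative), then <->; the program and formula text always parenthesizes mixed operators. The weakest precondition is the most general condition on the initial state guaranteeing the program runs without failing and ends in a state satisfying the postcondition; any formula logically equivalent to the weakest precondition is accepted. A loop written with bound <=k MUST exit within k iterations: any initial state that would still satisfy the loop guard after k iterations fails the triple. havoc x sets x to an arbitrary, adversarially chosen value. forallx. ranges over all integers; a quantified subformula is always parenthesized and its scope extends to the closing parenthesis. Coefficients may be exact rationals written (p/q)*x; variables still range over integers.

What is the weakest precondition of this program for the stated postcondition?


Working backward. After the program, the postcondition (1/4)*cnt + (z + 3) > 9 must hold; in canonical form it is (1/4)*cnt + z > 6.
Before u := u + z + 4: (1/4)*cnt + z > 6
Then branch requires forall cnt_1. (1/4)*cnt_1 + z > 6; else branch requires (cnt = 2 -> (forall z_2. ((cnt = 2 -> (forall z_1. ((not (cnt = 2)) and (1/4)*u + z_1 > 27/4))) and ((not (cnt = 2)) -> (1/4)*u + z_2 > 27/4)))) and ((not (cnt = 2)) -> (1/4)*u + z > 27/4).
Before the if: ((not (2*cnt = -10)) -> (forall cnt_1. (1/4)*cnt_1 + z > 6)) and (2*cnt = -10 -> ((cnt = 2 -> (forall z_2. ((cnt = 2 -> (forall z_1. ((not (cnt = 2)) and (1/4)*u + z_1 > 27/4))) and ((not (cnt = 2)) -> (1/4)*u + z_2 > 27/4)))) and ((not (cnt = 2)) -> (1/4)*u + z > 27/4)))
Before z := z: ((not (2*cnt = -10)) -> (forall cnt_1. (1/4)*cnt_1 + z > 6)) and (2*cnt = -10 -> ((cnt = 2 -> (forall z_2. ((cnt = 2 -> (forall z_1. ((not (cnt = 2)) and (1/4)*u + z_1 > 27/4))) and ((not (cnt = 2)) -> (1/4)*u + z_2 > 27/4)))) and ((not (cnt = 2)) -> (1/4)*u + z > 27/4)))
Answer: WP = ((not (2*cnt = -10)) -> (forall cnt_1. (1/4)*cnt_1 + z > 6)) and (2*cnt = -10 -> ((cnt = 2 -> (forall z_2. ((cnt = 2 -> (forall z_1. ((not (cnt = 2)) and (1/4)*u + z_1 > 27/4))) and ((not (cnt = 2)) -> (1/4)*u + z_2 > 27/4)))) and ((not (cnt = 2)) -> (1/4)*u + z > 27/4)))


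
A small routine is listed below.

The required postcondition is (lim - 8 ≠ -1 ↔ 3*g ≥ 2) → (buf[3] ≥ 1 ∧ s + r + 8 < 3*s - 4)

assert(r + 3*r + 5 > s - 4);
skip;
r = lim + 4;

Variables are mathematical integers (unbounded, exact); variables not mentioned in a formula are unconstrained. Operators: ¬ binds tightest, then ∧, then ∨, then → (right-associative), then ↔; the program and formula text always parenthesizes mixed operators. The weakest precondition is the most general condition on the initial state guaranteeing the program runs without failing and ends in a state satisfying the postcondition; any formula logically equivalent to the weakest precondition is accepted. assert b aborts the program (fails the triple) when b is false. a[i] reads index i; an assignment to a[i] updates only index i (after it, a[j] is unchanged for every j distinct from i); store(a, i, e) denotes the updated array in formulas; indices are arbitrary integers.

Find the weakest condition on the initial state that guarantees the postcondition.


Working backward. After the program, the postcondition (lim - 8 ≠ -1 ↔ 3*g ≥ 2) → (buf[3] ≥ 1 ∧ s + r + 8 < 3*s - 4) must hold; in canonical form it is (lim ≠ 7 ↔ 3*g ≥ 2) → (buf[3] ≥ 1 ∧ r < 2*s - 12).
Before r := lim + 4: (lim ≠ 7 ↔ 3*g ≥ 2) → (buf[3] ≥ 1 ∧ lim < 2*s - 16)
Before skip: (lim ≠ 7 ↔ 3*g ≥ 2) → (buf[3] ≥ 1 ∧ lim < 2*s - 16)
Before assert r + 3*r + 5 > s - 4: 4*r > s - 9 ∧ ((lim ≠ 7 ↔ 3*g ≥ 2) → (buf[3] ≥ 1 ∧ lim < 2*s - 16))
Answer: WP = 4*r > s - 9 ∧ ((lim ≠ 7 ↔ 3*g ≥ 2) → (buf[3] ≥ 1 ∧ lim < 2*s - 16))


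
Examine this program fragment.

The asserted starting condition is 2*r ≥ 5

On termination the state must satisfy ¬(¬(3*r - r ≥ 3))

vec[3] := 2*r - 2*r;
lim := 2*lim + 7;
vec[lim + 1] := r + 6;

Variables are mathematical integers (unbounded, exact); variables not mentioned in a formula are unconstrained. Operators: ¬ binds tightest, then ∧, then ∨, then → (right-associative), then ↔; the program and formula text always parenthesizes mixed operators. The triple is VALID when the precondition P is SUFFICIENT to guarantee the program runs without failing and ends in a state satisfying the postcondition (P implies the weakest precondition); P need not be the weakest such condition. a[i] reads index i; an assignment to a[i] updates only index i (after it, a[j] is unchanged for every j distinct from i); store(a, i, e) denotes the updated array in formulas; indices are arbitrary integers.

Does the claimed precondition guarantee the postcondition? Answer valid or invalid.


Working backward. After the program, the postcondition ¬(¬(3*r - r ≥ 3)) must hold; in canonical form it is 2*r ≥ 3.
Before vec[lim + 1] := r + 6: 2*r ≥ 3
Before lim := 2*lim + 7: 2*r ≥ 3
Before vec[3] := 2*r - 2*r: 2*r ≥ 3
The weakest precondition is 2*r ≥ 3.
Check whether 2*r ≥ 5 implies it.
Every state satisfying the precondition satisfies the weakest precondition: the implication holds.
Answer: valid


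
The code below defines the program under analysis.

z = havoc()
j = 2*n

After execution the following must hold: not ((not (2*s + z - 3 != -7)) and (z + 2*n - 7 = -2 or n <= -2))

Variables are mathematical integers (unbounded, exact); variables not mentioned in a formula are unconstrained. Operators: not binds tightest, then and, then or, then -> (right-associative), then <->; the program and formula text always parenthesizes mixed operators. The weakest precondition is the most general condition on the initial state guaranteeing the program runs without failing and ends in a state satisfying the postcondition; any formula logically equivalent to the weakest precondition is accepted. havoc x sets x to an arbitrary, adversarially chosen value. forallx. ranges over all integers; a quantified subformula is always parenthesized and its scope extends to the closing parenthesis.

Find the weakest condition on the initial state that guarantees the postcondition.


Working backward. After the program, the postcondition not ((not (2*s + z - 3 != -7)) and (z + 2*n - 7 = -2 or n <= -2)) must hold; in canonical form it is not ((not (2*s + z != -4)) and (2*n + z = 5 or n <= -2)).
Before j := 2*n: not ((not (2*s + z != -4)) and (2*n + z = 5 or n <= -2))
Before havoc z: forall z_1. (not ((not (2*s + z_1 != -4)) and (2*n + z_1 = 5 or n <= -2)))
Answer: WP = forall z_1. (not ((not (2*s + z_1 != -4)) and (2*n + z_1 = 5 or n <= -2)))


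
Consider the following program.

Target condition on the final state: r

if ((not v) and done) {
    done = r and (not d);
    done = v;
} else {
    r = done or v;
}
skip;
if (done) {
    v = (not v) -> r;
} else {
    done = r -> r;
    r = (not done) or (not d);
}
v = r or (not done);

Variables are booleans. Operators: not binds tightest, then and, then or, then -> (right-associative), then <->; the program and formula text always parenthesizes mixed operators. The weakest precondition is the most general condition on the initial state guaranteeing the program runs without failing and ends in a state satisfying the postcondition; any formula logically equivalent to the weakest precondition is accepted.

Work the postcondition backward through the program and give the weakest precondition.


Working backward. After the program, r must hold.
Before v := r or (not done): r
Then branch requires r; else branch requires not d.
Before the if: (done -> r) and ((not done) -> (not d))
Before skip: (done -> r) and ((not done) -> (not d))
Then branch requires (v -> r) and ((not v) -> (not d)); else branch requires (done -> (done or v)) and ((not done) -> (not d)).
Before the if: (((not v) and done) -> ((v -> r) and ((not v) -> (not d)))) and ((not ((not v) and done)) -> ((done -> (done or v)) and ((not done) -> (not d))))
Answer: WP = (((not v) and done) -> ((v -> r) and ((not v) -> (not d)))) and ((not ((not v) and done)) -> ((done -> (done or v)) and ((not done) -> (not d))))


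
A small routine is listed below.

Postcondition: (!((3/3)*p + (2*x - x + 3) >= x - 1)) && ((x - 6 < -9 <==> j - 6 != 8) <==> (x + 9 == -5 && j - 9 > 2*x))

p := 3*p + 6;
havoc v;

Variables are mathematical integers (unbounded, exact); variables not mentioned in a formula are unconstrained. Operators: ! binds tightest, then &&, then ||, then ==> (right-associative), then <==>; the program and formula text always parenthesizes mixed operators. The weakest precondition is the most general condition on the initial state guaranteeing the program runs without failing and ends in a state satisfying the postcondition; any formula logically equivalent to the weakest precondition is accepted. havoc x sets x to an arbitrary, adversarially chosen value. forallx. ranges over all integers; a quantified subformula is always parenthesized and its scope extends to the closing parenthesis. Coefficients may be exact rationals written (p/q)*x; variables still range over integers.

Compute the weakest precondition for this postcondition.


Working backward. After the program, the postcondition (!((3/3)*p + (2*x - x + 3) >= x - 1)) && ((x - 6 < -9 <==> j - 6 != 8) <==> (x + 9 == -5 && j - 9 > 2*x)) must hold; in canonical form it is (!(p >= -4)) && ((x < -3 <==> j != 14) <==> (x == -14 && j > 2*x + 9)).
Before havoc v: (!(p >= -4)) && ((x < -3 <==> j != 14) <==> (x == -14 && j > 2*x + 9))
Before p := 3*p + 6: (!(3*p >= -10)) && ((x < -3 <==> j != 14) <==> (x == -14 && j > 2*x + 9))
Answer: WP = (!(3*p >= -10)) && ((x < -3 <==> j != 14) <==> (x == -14 && j > 2*x + 9))


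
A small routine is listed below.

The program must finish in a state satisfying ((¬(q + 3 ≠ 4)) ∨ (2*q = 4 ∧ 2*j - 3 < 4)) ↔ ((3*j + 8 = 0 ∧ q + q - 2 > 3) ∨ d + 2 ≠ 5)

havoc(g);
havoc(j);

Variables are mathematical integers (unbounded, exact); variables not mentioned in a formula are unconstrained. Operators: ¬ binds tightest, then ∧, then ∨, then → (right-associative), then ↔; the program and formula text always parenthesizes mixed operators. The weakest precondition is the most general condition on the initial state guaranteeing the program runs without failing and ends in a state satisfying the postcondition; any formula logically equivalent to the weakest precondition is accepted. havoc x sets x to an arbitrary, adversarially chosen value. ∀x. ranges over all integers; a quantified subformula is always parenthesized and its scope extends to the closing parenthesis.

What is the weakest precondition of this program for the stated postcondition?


Working backward. After the program, the postcondition ((¬(q + 3 ≠ 4)) ∨ (2*q = 4 ∧ 2*j - 3 < 4)) ↔ ((3*j + 8 = 0 ∧ q + q - 2 > 3) ∨ d + 2 ≠ 5) must hold; in canonical form it is ((¬(q ≠ 1)) ∨ (2*q = 4 ∧ 2*j < 7)) ↔ ((3*j = -8 ∧ 2*q > 5) ∨ d ≠ 3).
Before havoc j: ∀j_1. (((¬(q ≠ 1)) ∨ (2*q = 4 ∧ 2*j_1 < 7)) ↔ ((3*j_1 = -8 ∧ 2*q > 5) ∨ d ≠ 3))
Before havoc g: ∀j_1. (((¬(q ≠ 1)) ∨ (2*q = 4 ∧ 2*j_1 < 7)) ↔ ((3*j_1 = -8 ∧ 2*q > 5) ∨ d ≠ 3))
Answer: WP = ∀j_1. (((¬(q ≠ 1)) ∨ (2*q = 4 ∧ 2*j_1 < 7)) ↔ ((3*j_1 = -8 ∧ 2*q > 5) ∨ d ≠ 3))


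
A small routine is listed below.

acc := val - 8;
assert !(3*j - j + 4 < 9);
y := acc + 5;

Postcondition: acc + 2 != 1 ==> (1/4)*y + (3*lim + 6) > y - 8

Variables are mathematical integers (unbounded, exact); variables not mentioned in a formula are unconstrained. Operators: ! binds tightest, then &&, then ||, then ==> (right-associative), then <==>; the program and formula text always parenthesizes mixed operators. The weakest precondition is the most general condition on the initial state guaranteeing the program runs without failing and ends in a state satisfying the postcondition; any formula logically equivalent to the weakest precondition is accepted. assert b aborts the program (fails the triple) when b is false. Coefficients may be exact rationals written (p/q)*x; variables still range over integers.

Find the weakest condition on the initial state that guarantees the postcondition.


Working backward. After the program, the postcondition acc + 2 != 1 ==> (1/4)*y + (3*lim + 6) > y - 8 must hold; in canonical form it is acc != -1 ==> 3*lim > (3/4)*y - 14.
Before y := acc + 5: acc != -1 ==> 3*lim > (3/4)*acc - 41/4
Before assert !(3*j - j + 4 < 9): (!(2*j < 5)) && (acc != -1 ==> 3*lim > (3/4)*acc - 41/4)
Before acc := val - 8: (!(2*j < 5)) && (val != 7 ==> 3*lim > (3/4)*val - 65/4)
Answer: WP = (!(2*j < 5)) && (val != 7 ==> 3*lim > (3/4)*val - 65/4)


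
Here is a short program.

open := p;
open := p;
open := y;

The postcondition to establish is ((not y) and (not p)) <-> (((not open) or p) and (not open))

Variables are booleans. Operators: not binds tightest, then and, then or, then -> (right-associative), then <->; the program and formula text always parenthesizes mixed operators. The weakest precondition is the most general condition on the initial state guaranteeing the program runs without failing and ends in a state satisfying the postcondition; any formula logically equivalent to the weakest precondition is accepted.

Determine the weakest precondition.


Working backward. After the program, ((not y) and (not p)) <-> (((not open) or p) and (not open)) must hold.
Before open := y: ((not y) and (not p)) <-> (((not y) or p) and (not y))
Before open := p: ((not y) and (not p)) <-> (((not y) or p) and (not y))
Before open := p: ((not y) and (not p)) <-> (((not y) or p) and (not y))
Answer: WP = ((not y) and (not p)) <-> (((not y) or p) and (not y))


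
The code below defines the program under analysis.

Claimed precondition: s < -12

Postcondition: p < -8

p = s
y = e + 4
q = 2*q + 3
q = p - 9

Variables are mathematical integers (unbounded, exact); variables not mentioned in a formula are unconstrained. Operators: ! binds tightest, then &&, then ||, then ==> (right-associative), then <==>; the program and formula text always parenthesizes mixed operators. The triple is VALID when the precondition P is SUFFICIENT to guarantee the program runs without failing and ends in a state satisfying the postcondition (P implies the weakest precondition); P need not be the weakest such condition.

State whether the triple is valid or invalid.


Working backward. After the program, p < -8 must hold.
Before q := p - 9: p < -8
Before q := 2*q + 3: p < -8
Before y := e + 4: p < -8
Before p := s: s < -8
The weakest precondition is s < -8.
Check whether s < -12 implies it.
Every state satisfying the precondition satisfies the weakest precondition: the implication holds.
Answer: valid


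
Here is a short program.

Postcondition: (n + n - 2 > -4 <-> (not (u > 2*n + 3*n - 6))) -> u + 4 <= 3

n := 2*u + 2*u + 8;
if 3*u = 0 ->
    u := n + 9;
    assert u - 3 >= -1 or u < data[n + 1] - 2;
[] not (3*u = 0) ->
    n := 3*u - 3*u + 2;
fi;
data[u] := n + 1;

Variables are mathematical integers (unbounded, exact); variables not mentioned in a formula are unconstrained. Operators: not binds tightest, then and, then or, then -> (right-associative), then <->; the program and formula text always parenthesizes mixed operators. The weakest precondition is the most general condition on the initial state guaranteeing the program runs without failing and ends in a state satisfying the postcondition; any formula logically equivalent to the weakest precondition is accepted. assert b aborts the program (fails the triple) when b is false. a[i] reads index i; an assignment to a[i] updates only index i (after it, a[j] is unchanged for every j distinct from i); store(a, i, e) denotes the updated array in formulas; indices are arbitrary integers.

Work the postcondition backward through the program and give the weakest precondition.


Working backward. After the program, the postcondition (n + n - 2 > -4 <-> (not (u > 2*n + 3*n - 6))) -> u + 4 <= 3 must hold; in canonical form it is (2*n > -2 <-> (not (u > 5*n - 6))) -> u <= -1.
Before data[u] := n + 1: (2*n > -2 <-> (not (u > 5*n - 6))) -> u <= -1
Then branch requires (n >= -7 or n < data[n + 1] - 11) and ((2*n > -2 <-> (not (4*n < 15))) -> n <= -10); else branch requires (not (u > 4)) -> u <= -1.
Before the if: (3*u = 0 -> ((n >= -7 or n < data[n + 1] - 11) and ((2*n > -2 <-> (not (4*n < 15))) -> n <= -10))) and ((not (3*u = 0)) -> ((not (u > 4)) -> u <= -1))
Before n := 2*u + 2*u + 8: (3*u = 0 -> ((4*u >= -15 or 4*u < data[4*u + 9] - 19) and ((8*u > -18 <-> (not (16*u < -17))) -> 4*u <= -18))) and ((not (3*u = 0)) -> ((not (u > 4)) -> u <= -1))
Answer: WP = (3*u = 0 -> ((4*u >= -15 or 4*u < data[4*u + 9] - 19) and ((8*u > -18 <-> (not (16*u < -17))) -> 4*u <= -18))) and ((not (3*u = 0)) -> ((not (u > 4)) -> u <= -1))


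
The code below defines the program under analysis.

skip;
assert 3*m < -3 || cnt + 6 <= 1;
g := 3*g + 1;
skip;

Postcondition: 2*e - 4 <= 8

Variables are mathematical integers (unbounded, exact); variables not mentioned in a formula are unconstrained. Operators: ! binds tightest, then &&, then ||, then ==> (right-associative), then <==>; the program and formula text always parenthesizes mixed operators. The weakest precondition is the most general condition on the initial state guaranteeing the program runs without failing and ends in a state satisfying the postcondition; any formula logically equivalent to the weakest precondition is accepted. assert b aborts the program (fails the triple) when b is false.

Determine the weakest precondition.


Working backward. After the program, the postcondition 2*e - 4 <= 8 must hold; in canonical form it is 2*e <= 12.
Before skip: 2*e <= 12
Before g := 3*g + 1: 2*e <= 12
Before assert 3*m < -3 || cnt + 6 <= 1: (3*m < -3 || cnt <= -5) && 2*e <= 12
Before skip: (3*m < -3 || cnt <= -5) && 2*e <= 12
Answer: WP = (3*m < -3 || cnt <= -5) && 2*e <= 12


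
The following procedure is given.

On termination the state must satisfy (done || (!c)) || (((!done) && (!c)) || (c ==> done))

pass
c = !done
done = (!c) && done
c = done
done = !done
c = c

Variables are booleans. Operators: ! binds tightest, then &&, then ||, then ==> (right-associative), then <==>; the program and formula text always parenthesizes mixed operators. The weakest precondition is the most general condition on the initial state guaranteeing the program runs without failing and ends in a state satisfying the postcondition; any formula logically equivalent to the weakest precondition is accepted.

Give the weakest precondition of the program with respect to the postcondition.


Working backward. After the program, the postcondition (done || (!c)) || (((!done) && (!c)) || (c ==> done)) must hold; in canonical form it is done || (!c) || ((!done) && (!c)) || (c ==> done).
Before c := c: done || (!c) || ((!done) && (!c)) || (c ==> done)
Before done := !done: (!done) || (!c) || (done && (!c)) || (c ==> (!done))
Before c := done: (!done) || (done ==> (!done))
Before done := (!c) && done: (!((!c) && done)) || (((!c) && done) ==> (!((!c) && done)))
Before c := !done: (!done) || (done ==> (!done))
Before skip: (!done) || (done ==> (!done))
Answer: WP = (!done) || (done ==> (!done))


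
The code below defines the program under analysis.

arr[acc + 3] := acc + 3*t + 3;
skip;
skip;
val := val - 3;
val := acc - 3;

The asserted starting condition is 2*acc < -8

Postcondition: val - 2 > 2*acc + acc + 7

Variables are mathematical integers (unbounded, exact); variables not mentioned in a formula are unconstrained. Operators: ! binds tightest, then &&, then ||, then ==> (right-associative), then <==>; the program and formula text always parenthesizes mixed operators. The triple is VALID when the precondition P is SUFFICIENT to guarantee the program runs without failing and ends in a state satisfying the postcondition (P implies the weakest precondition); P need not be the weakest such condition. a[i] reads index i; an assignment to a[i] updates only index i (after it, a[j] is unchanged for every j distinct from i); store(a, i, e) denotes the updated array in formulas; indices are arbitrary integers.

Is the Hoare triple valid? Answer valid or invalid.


Working backward. After the program, the postcondition val - 2 > 2*acc + acc + 7 must hold; in canonical form it is val > 3*acc + 9.
Before val := acc - 3: 2*acc < -12
Before val := val - 3: 2*acc < -12
Before skip: 2*acc < -12
Before skip: 2*acc < -12
Before arr[acc + 3] := acc + 3*t + 3: 2*acc < -12
The weakest precondition is 2*acc < -12.
Check whether 2*acc < -8 implies it.
Countermodel: at the initial state acc = -6, the precondition holds but the weakest precondition fails.
Answer: invalid


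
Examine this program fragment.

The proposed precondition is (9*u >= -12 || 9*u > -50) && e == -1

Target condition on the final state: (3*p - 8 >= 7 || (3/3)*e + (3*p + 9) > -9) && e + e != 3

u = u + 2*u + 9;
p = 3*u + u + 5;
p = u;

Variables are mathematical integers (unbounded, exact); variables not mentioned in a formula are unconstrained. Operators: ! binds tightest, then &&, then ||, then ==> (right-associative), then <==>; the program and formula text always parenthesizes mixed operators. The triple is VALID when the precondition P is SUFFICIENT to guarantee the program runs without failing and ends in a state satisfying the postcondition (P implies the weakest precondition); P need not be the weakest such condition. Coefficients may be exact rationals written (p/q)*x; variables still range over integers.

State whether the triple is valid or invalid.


Working backward. After the program, the postcondition (3*p - 8 >= 7 || (3/3)*e + (3*p + 9) > -9) && e + e != 3 must hold; in canonical form it is (3*p >= 15 || e + 3*p > -18) && 2*e != 3.
Before p := u: (3*u >= 15 || e + 3*u > -18) && 2*e != 3
Before p := 3*u + u + 5: (3*u >= 15 || e + 3*u > -18) && 2*e != 3
Before u := u + 2*u + 9: (9*u >= -12 || e + 9*u > -45) && 2*e != 3
The weakest precondition is (9*u >= -12 || e + 9*u > -45) && 2*e != 3.
Check whether (9*u >= -12 || 9*u > -50) && e == -1 implies it.
Countermodel: at the initial state e = -1, u = -5, the precondition holds but the weakest precondition fails.
Answer: invalid


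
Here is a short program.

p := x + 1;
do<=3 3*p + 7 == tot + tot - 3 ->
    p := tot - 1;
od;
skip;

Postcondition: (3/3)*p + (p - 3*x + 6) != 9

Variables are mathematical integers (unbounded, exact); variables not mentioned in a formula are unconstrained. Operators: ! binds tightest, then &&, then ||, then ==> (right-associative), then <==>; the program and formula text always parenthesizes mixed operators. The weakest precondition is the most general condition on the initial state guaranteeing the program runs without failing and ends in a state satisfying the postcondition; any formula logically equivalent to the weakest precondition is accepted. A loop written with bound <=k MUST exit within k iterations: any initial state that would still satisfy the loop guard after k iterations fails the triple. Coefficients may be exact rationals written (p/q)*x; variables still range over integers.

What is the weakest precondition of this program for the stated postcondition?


Working backward. After the program, the postcondition (3/3)*p + (p - 3*x + 6) != 9 must hold; in canonical form it is 2*p != 3*x + 3.
Before skip: 2*p != 3*x + 3
Before the loop (bound <=3), unroll the exhaustion recursion (WP_0 = exit-now case; WP_j = one more guarded iteration, up to j = 3):
  WP_0: (!(3*p == 2*tot - 10)) && 2*p != 3*x + 3
  WP_1: (3*p == 2*tot - 10 ==> ((!(tot == -7)) && 2*tot != 3*x + 5)) && ((!(3*p == 2*tot - 10)) ==> 2*p != 3*x + 3)
  WP_2: (3*p == 2*tot - 10 ==> ((tot == -7 ==> ((!(tot == -7)) && 2*tot != 3*x + 5)) && ((!(tot == -7)) ==> 2*tot != 3*x + 5))) && ((!(3*p == 2*tot - 10)) ==> 2*p != 3*x + 3)
  WP_3: (3*p == 2*tot - 10 ==> ((tot == -7 ==> ((tot == -7 ==> ((!(tot == -7)) && 2*tot != 3*x + 5)) && ((!(tot == -7)) ==> 2*tot != 3*x + 5))) && ((!(tot == -7)) ==> 2*tot != 3*x + 5))) && ((!(3*p == 2*tot - 10)) ==> 2*p != 3*x + 3)
So before the loop: (3*p == 2*tot - 10 ==> ((tot == -7 ==> ((tot == -7 ==> ((!(tot == -7)) && 2*tot != 3*x + 5)) && ((!(tot == -7)) ==> 2*tot != 3*x + 5))) && ((!(tot == -7)) ==> 2*tot != 3*x + 5))) && ((!(3*p == 2*tot - 10)) ==> 2*p != 3*x + 3)
Before p := x + 1: (3*x == 2*tot - 13 ==> ((tot == -7 ==> ((tot == -7 ==> ((!(tot == -7)) && 2*tot != 3*x + 5)) && ((!(tot == -7)) ==> 2*tot != 3*x + 5))) && ((!(tot == -7)) ==> 2*tot != 3*x + 5))) && ((!(3*x == 2*tot - 13)) ==> x != -1)
Answer: WP = (3*x == 2*tot - 13 ==> ((tot == -7 ==> ((tot == -7 ==> ((!(tot == -7)) && 2*tot != 3*x + 5)) && ((!(tot == -7)) ==> 2*tot != 3*x + 5))) && ((!(tot == -7)) ==> 2*tot != 3*x + 5))) && ((!(3*x == 2*tot - 13)) ==> x != -1)


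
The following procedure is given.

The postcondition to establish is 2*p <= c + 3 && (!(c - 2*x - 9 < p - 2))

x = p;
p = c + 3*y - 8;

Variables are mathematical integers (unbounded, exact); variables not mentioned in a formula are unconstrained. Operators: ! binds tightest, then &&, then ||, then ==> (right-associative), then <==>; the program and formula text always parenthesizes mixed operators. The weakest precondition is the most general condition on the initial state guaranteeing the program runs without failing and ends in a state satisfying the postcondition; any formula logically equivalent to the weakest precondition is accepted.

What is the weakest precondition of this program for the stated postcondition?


Working backward. After the program, the postcondition 2*p <= c + 3 && (!(c - 2*x - 9 < p - 2)) must hold; in canonical form it is 2*p <= c + 3 && (!(c < p + 2*x + 7)).
Before p := c + 3*y - 8: c + 6*y <= 19 && (!(2*x + 3*y > 1))
Before x := p: c + 6*y <= 19 && (!(2*p + 3*y > 1))
Answer: WP = c + 6*y <= 19 && (!(2*p + 3*y > 1))
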